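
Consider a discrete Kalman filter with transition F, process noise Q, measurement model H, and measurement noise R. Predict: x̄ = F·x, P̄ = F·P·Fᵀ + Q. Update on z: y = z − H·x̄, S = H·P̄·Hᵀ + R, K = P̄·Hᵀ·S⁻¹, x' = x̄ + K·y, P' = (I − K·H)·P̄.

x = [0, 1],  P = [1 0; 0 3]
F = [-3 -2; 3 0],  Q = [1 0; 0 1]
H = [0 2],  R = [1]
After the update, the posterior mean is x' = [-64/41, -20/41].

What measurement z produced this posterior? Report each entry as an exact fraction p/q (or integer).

z = [-1]

x̄ = F·x = [-2, 0]
P̄ = F·P·Fᵀ + Q = [22 -9; -9 10]
S = H·P̄·Hᵀ + R = [41]
K = P̄·Hᵀ·S⁻¹ = [-18/41; 20/41]
x' − x̄ = [18/41, -20/41] = K·y
y = (KᵀK)⁻¹·Kᵀ·(x' − x̄) = [-1]
z = y + H·x̄ = [-1] + [0] = [-1]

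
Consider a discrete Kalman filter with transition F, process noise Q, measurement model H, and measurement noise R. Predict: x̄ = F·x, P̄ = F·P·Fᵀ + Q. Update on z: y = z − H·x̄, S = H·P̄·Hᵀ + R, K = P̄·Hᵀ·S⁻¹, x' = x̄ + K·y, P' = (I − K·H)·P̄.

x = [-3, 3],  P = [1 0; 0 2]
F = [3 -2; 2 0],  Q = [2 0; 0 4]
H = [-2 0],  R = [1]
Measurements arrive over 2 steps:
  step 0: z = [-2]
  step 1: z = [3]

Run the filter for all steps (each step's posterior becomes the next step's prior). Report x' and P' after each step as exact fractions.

step 0: x̄ = F·x = [-15, -6]
step 0: P̄ = F·P·Fᵀ + Q = [19 6; 6 8]
step 0: y = z − H·x̄ = [-32]
step 0: S = H·P̄·Hᵀ + R = [77]
step 0: K = P̄·Hᵀ·S⁻¹ = [-38/77; -12/77]
step 0: x' = x̄ + K·y = [61/77, -78/77]
step 0: P' = (I − K·H)·P̄ = [19/77 6/77; 6/77 472/77]
step 1: x̄ = F·x = [339/77, 122/77]
step 1: P̄ = F·P·Fᵀ + Q = [2141/77 90/77; 90/77 384/77]
step 1: y = z − H·x̄ = [909/77]
step 1: S = H·P̄·Hᵀ + R = [8641/77]
step 1: K = P̄·Hᵀ·S⁻¹ = [-4282/8641; -180/8641]
step 1: x' = x̄ + K·y = [-12507/8641, 11566/8641]
step 1: P' = (I − K·H)·P̄ = [2141/8641 90/8641; 90/8641 42672/8641]

step 0: x' = [61/77, -78/77], P' = [19/77 6/77; 6/77 472/77]
step 1: x' = [-12507/8641, 11566/8641], P' = [2141/8641 90/8641; 90/8641 42672/8641]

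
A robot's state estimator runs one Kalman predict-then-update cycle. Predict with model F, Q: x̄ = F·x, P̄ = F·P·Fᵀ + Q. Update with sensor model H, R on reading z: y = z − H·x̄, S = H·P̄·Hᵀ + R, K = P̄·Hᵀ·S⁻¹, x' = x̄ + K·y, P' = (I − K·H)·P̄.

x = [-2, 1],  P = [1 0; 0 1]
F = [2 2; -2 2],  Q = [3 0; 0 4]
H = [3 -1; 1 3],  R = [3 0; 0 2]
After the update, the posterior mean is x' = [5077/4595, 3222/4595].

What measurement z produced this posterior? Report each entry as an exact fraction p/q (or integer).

z = [3, 3]

x̄ = F·x = [-2, 6]
P̄ = F·P·Fᵀ + Q = [11 0; 0 12]
S = H·P̄·Hᵀ + R = [114 -3; -3 121]
K = P̄·Hᵀ·S⁻¹ = [1342/4595 451/4595; -448/4595 1356/4595]
x' − x̄ = [14267/4595, -24348/4595] = K·y
y = (KᵀK)⁻¹·Kᵀ·(x' − x̄) = [15, -13]
z = y + H·x̄ = [15, -13] + [-12, 16] = [3, 3]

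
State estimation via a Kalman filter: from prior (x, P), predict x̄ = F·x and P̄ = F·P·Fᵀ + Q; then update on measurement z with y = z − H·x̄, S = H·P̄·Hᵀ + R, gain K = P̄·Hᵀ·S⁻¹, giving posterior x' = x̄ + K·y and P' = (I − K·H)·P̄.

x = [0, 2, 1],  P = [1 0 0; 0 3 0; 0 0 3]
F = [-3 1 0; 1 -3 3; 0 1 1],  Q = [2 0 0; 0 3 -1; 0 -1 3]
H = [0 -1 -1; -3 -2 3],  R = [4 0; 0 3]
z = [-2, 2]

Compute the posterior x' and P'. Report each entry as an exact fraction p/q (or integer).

x̄ = F·x = [2, -3, 3]
P̄ = F·P·Fᵀ + Q = [14 -12 3; -12 58 -1; 3 -1 9]
y = z − H·x̄ = [-2, -7]
S = H·P̄·Hᵀ + R = [69 63; 63 256]
K = P̄·Hᵀ·S⁻¹ = [87/415 -36/415; -3121/4565 -712/4565; -3308/13695 628/4565]
x' = x̄ + K·y = [908/415, -2469/4565, 34513/13695]
P' = (I − K·H)·P̄ = [4703/415 -3009/415 2661/415; -3009/415 27777/4565 -15293/4565; 2661/415 -15293/4565 59111/13695]

x' = [908/415, -2469/4565, 34513/13695]
P' = [4703/415 -3009/415 2661/415; -3009/415 27777/4565 -15293/4565; 2661/415 -15293/4565 59111/13695]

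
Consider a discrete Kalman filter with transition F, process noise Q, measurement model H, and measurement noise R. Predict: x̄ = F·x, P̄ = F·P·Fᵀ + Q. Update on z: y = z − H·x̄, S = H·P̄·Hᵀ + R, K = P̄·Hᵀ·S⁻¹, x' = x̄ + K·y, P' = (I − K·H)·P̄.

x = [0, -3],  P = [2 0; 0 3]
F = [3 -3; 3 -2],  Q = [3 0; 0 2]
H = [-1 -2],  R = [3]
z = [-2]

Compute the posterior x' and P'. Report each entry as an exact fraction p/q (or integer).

x̄ = F·x = [9, 6]
P̄ = F·P·Fᵀ + Q = [48 36; 36 32]
y = z − H·x̄ = [19]
S = H·P̄·Hᵀ + R = [323]
K = P̄·Hᵀ·S⁻¹ = [-120/323; -100/323]
x' = x̄ + K·y = [33/17, 2/17]
P' = (I − K·H)·P̄ = [1104/323 -372/323; -372/323 336/323]

x' = [33/17, 2/17]
P' = [1104/323 -372/323; -372/323 336/323]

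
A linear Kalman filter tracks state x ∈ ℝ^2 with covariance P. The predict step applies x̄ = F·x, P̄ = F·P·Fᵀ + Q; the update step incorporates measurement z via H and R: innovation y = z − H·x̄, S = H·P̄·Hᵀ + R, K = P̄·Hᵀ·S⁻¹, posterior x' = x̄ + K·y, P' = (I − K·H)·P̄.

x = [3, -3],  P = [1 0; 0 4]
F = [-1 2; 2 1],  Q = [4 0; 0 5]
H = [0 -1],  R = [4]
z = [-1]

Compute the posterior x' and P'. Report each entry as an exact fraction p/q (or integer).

x' = [-165/17, 25/17]
P' = [321/17 24/17; 24/17 52/17]

x̄ = F·x = [-9, 3]
P̄ = F·P·Fᵀ + Q = [21 6; 6 13]
y = z − H·x̄ = [2]
S = H·P̄·Hᵀ + R = [17]
K = P̄·Hᵀ·S⁻¹ = [-6/17; -13/17]
x' = x̄ + K·y = [-165/17, 25/17]
P' = (I − K·H)·P̄ = [321/17 24/17; 24/17 52/17]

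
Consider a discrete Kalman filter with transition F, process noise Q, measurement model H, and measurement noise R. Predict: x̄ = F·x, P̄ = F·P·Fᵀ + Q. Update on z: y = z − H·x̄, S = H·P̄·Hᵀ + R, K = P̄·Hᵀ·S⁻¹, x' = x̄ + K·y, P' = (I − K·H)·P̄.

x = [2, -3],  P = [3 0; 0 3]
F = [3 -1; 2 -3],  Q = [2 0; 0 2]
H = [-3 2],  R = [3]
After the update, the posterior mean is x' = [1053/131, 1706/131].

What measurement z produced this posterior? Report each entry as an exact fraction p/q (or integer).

z = [2]

x̄ = F·x = [9, 13]
P̄ = F·P·Fᵀ + Q = [32 27; 27 41]
S = H·P̄·Hᵀ + R = [131]
K = P̄·Hᵀ·S⁻¹ = [-42/131; 1/131]
x' − x̄ = [-126/131, 3/131] = K·y
y = (KᵀK)⁻¹·Kᵀ·(x' − x̄) = [3]
z = y + H·x̄ = [3] + [-1] = [2]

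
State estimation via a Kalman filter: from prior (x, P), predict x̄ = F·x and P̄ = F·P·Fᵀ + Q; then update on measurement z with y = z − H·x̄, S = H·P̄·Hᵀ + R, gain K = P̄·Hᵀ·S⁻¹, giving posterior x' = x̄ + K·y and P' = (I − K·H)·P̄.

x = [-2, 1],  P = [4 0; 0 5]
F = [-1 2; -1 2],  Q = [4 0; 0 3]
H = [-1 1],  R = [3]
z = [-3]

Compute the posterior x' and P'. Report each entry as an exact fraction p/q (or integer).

x̄ = F·x = [4, 4]
P̄ = F·P·Fᵀ + Q = [28 24; 24 27]
y = z − H·x̄ = [-3]
S = H·P̄·Hᵀ + R = [10]
K = P̄·Hᵀ·S⁻¹ = [-2/5; 3/10]
x' = x̄ + K·y = [26/5, 31/10]
P' = (I − K·H)·P̄ = [132/5 126/5; 126/5 261/10]

x' = [26/5, 31/10]
P' = [132/5 126/5; 126/5 261/10]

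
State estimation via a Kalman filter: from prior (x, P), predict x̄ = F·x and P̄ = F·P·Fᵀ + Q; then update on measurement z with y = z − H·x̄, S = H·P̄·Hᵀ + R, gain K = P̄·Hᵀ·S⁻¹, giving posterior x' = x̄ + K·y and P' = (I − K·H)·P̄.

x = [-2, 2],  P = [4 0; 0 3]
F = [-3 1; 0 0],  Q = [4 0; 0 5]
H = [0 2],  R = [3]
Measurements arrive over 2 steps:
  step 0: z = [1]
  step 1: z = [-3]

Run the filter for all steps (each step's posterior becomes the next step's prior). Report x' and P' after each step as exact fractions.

step 0: x' = [8, 10/23], P' = [43 0; 0 15/23]
step 1: x' = [-542/23, -30/23], P' = [9008/23 0; 0 15/23]

step 0: x̄ = F·x = [8, 0]
step 0: P̄ = F·P·Fᵀ + Q = [43 0; 0 5]
step 0: y = z − H·x̄ = [1]
step 0: S = H·P̄·Hᵀ + R = [23]
step 0: K = P̄·Hᵀ·S⁻¹ = [0; 10/23]
step 0: x' = x̄ + K·y = [8, 10/23]
step 0: P' = (I − K·H)·P̄ = [43 0; 0 15/23]
step 1: x̄ = F·x = [-542/23, 0]
step 1: P̄ = F·P·Fᵀ + Q = [9008/23 0; 0 5]
step 1: y = z − H·x̄ = [-3]
step 1: S = H·P̄·Hᵀ + R = [23]
step 1: K = P̄·Hᵀ·S⁻¹ = [0; 10/23]
step 1: x' = x̄ + K·y = [-542/23, -30/23]
step 1: P' = (I − K·H)·P̄ = [9008/23 0; 0 15/23]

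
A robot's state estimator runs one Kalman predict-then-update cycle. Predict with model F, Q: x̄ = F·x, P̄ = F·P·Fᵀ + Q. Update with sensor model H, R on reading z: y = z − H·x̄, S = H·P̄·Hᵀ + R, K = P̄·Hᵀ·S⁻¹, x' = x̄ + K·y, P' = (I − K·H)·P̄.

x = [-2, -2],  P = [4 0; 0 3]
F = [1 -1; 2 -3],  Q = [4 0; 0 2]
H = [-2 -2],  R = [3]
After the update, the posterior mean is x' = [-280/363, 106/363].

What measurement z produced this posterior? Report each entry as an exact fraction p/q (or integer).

z = [1]

x̄ = F·x = [0, 2]
P̄ = F·P·Fᵀ + Q = [11 17; 17 45]
S = H·P̄·Hᵀ + R = [363]
K = P̄·Hᵀ·S⁻¹ = [-56/363; -124/363]
x' − x̄ = [-280/363, -620/363] = K·y
y = (KᵀK)⁻¹·Kᵀ·(x' − x̄) = [5]
z = y + H·x̄ = [5] + [-4] = [1]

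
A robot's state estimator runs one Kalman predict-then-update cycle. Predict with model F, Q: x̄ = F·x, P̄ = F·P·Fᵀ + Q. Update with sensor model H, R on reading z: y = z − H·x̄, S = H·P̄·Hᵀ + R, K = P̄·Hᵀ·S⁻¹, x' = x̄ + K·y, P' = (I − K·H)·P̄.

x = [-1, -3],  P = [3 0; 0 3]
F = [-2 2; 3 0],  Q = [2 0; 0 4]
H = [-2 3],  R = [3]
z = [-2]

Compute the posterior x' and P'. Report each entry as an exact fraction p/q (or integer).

x' = [-1151/301, -45/14]
P' = [2208/301 33/7; 33/7 47/14]

x̄ = F·x = [-4, -3]
P̄ = F·P·Fᵀ + Q = [26 -18; -18 31]
y = z − H·x̄ = [-1]
S = H·P̄·Hᵀ + R = [602]
K = P̄·Hᵀ·S⁻¹ = [-53/301; 3/14]
x' = x̄ + K·y = [-1151/301, -45/14]
P' = (I − K·H)·P̄ = [2208/301 33/7; 33/7 47/14]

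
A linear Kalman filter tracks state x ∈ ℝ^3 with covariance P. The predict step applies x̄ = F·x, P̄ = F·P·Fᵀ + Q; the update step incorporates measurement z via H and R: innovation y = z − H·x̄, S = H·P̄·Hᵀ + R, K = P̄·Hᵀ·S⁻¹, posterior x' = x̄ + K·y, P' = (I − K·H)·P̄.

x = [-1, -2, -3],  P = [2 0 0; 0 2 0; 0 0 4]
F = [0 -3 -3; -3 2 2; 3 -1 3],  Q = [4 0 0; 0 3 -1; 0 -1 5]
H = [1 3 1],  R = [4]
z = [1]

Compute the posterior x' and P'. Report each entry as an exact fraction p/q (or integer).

x̄ = F·x = [15, -7, -10]
P̄ = F·P·Fᵀ + Q = [58 -36 -30; -36 45 1; -30 1 61]
y = z − H·x̄ = [17]
S = H·P̄·Hᵀ + R = [258]
K = P̄·Hᵀ·S⁻¹ = [-40/129; 50/129; 17/129]
x' = x̄ + K·y = [1255/129, -53/129, -1001/129]
P' = (I − K·H)·P̄ = [4282/129 -644/129 -2510/129; -644/129 805/129 -1571/129; -2510/129 -1571/129 7291/129]

x' = [1255/129, -53/129, -1001/129]
P' = [4282/129 -644/129 -2510/129; -644/129 805/129 -1571/129; -2510/129 -1571/129 7291/129]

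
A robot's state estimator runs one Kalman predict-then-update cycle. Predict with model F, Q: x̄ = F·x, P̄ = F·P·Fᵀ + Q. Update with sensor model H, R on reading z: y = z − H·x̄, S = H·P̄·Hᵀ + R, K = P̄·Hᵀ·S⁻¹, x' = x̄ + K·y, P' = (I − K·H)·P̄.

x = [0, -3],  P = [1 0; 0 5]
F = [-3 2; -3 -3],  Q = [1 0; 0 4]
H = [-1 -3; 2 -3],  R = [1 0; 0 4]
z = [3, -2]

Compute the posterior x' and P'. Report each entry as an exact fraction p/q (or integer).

x̄ = F·x = [-6, 9]
P̄ = F·P·Fᵀ + Q = [30 -21; -21 58]
y = z − H·x̄ = [24, 37]
S = H·P̄·Hᵀ + R = [427 525; 525 898]
K = P̄·Hᵀ·S⁻¹ = [-34941/107821 5028/15403; -23994/107821 -1701/15403]
x' = x̄ + K·y = [-183258/107821, -46026/107821]
P' = (I − K·H)·P̄ = [58575/107821 -7878/107821; -7878/107821 10624/107821]

x' = [-183258/107821, -46026/107821]
P' = [58575/107821 -7878/107821; -7878/107821 10624/107821]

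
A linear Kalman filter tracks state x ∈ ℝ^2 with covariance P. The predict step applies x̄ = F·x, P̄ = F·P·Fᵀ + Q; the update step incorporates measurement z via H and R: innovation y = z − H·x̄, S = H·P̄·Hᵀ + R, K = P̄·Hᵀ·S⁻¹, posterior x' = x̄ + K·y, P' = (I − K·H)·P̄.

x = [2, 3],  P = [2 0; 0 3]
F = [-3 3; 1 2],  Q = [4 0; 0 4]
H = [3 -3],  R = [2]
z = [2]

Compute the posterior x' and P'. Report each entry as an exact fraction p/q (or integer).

x̄ = F·x = [3, 8]
P̄ = F·P·Fᵀ + Q = [49 12; 12 18]
y = z − H·x̄ = [17]
S = H·P̄·Hᵀ + R = [389]
K = P̄·Hᵀ·S⁻¹ = [111/389; -18/389]
x' = x̄ + K·y = [3054/389, 2806/389]
P' = (I − K·H)·P̄ = [6740/389 6666/389; 6666/389 6678/389]

x' = [3054/389, 2806/389]
P' = [6740/389 6666/389; 6666/389 6678/389]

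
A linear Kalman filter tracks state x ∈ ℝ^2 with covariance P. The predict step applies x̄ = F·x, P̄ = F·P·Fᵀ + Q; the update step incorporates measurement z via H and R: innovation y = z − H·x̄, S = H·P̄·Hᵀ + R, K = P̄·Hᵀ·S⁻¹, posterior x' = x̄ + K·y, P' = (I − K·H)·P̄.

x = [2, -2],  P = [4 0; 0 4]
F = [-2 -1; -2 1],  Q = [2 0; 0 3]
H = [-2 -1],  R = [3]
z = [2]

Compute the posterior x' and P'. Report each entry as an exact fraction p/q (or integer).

x' = [62/81, -298/81]
P' = [214/81 -344/81; -344/81 1517/162]

x̄ = F·x = [-2, -6]
P̄ = F·P·Fᵀ + Q = [22 12; 12 23]
y = z − H·x̄ = [-8]
S = H·P̄·Hᵀ + R = [162]
K = P̄·Hᵀ·S⁻¹ = [-28/81; -47/162]
x' = x̄ + K·y = [62/81, -298/81]
P' = (I − K·H)·P̄ = [214/81 -344/81; -344/81 1517/162]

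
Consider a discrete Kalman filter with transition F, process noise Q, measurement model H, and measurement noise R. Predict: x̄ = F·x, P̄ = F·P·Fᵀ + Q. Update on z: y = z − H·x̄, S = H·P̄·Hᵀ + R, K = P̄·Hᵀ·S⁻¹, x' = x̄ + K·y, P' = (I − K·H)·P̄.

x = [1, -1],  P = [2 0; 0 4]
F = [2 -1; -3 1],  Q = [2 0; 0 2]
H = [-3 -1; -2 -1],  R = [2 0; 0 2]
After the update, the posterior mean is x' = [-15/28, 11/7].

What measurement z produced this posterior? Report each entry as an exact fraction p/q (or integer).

z = [1, -2]

x̄ = F·x = [3, -4]
P̄ = F·P·Fᵀ + Q = [14 -16; -16 24]
S = H·P̄·Hᵀ + R = [56 28; 28 18]
K = P̄·Hᵀ·S⁻¹ = [-33/56 1/4; 13/14 -1]
x' − x̄ = [-99/28, 39/7] = K·y
y = (KᵀK)⁻¹·Kᵀ·(x' − x̄) = [6, 0]
z = y + H·x̄ = [6, 0] + [-5, -2] = [1, -2]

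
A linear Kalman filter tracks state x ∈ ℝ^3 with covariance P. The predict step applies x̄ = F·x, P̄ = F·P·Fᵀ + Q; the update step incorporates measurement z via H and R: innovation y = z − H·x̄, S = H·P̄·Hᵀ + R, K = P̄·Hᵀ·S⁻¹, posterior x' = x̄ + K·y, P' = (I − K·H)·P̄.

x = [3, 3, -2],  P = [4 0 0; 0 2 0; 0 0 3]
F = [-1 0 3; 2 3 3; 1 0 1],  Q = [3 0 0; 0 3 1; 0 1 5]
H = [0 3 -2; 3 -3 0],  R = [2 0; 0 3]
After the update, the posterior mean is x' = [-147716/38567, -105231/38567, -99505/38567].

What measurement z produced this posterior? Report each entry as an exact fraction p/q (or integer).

z = [-3, -3]

x̄ = F·x = [-9, 9, 1]
P̄ = F·P·Fᵀ + Q = [34 19 5; 19 64 18; 5 18 12]
S = H·P̄·Hᵀ + R = [410 -327; -327 543]
K = P̄·Hᵀ·S⁻¹ = [13412/38567 11273/38567; 13521/38567 -1446/38567; 1179/38567 -2060/38567]
x' − x̄ = [199387/38567, -452334/38567, -138072/38567] = K·y
y = (KᵀK)⁻¹·Kᵀ·(x' − x̄) = [-28, 51]
z = y + H·x̄ = [-28, 51] + [25, -54] = [-3, -3]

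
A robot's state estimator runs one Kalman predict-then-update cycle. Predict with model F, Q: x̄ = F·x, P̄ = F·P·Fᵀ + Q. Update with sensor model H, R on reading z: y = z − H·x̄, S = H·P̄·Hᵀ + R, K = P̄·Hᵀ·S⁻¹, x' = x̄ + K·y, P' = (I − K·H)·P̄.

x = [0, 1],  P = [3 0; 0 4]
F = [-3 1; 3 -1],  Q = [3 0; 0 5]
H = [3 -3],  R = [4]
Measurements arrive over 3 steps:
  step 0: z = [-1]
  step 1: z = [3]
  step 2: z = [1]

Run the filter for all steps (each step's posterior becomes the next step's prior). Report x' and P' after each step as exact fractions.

step 0: x' = [-173/1192, 215/1192], P' = [2503/1192 2243/1192; 2243/1192 2511/1192]
step 1: x' = [2791/5516, -391/788], P' = [131913/63434 16935/9062; 16935/9062 19015/9062]
step 2: x' = [353597/6686714, -1598633/6686714], P' = [27806375/13373428 24989563/13373428; 24989563/13373428 28060111/13373428]

step 0: x̄ = F·x = [1, -1]
step 0: P̄ = F·P·Fᵀ + Q = [34 -31; -31 36]
step 0: y = z − H·x̄ = [-7]
step 0: S = H·P̄·Hᵀ + R = [1192]
step 0: K = P̄·Hᵀ·S⁻¹ = [195/1192; -201/1192]
step 0: x' = x̄ + K·y = [-173/1192, 215/1192]
step 0: P' = (I − K·H)·P̄ = [2503/1192 2243/1192; 2243/1192 2511/1192]
step 1: x̄ = F·x = [367/596, -367/596]
step 1: P̄ = F·P·Fᵀ + Q = [3789/298 -2895/298; -2895/298 4385/298]
step 1: y = z − H·x̄ = [-207/298]
step 1: S = H·P̄·Hᵀ + R = [63434/149]
step 1: K = P̄·Hᵀ·S⁻¹ = [5013/31717; -780/4531]
step 1: x' = x̄ + K·y = [2791/5516, -391/788]
step 1: P' = (I − K·H)·P̄ = [131913/63434 16935/9062; 16935/9062 19015/9062]
step 2: x̄ = F·x = [-5555/2758, 5555/2758]
step 2: P̄ = F·P·Fᵀ + Q = [399677/31717 -304526/31717; -304526/31717 463111/31717]
step 2: y = z − H·x̄ = [18044/1379]
step 2: S = H·P̄·Hᵀ + R = [13373428/31717]
step 2: K = P̄·Hᵀ·S⁻¹ = [2112609/13373428; -2302911/13373428]
step 2: x' = x̄ + K·y = [353597/6686714, -1598633/6686714]
step 2: P' = (I − K·H)·P̄ = [27806375/13373428 24989563/13373428; 24989563/13373428 28060111/13373428]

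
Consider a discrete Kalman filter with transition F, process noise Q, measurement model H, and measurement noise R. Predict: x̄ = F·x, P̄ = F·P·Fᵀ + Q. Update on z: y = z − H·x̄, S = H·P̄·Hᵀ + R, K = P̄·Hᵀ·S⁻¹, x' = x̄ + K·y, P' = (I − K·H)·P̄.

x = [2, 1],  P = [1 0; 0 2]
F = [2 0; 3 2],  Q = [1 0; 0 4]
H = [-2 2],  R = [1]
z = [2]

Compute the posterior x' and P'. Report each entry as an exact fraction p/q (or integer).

x' = [72/19, 92/19]
P' = [281/57 94/19; 94/19 99/19]

x̄ = F·x = [4, 8]
P̄ = F·P·Fᵀ + Q = [5 6; 6 21]
y = z − H·x̄ = [-6]
S = H·P̄·Hᵀ + R = [57]
K = P̄·Hᵀ·S⁻¹ = [2/57; 10/19]
x' = x̄ + K·y = [72/19, 92/19]
P' = (I − K·H)·P̄ = [281/57 94/19; 94/19 99/19]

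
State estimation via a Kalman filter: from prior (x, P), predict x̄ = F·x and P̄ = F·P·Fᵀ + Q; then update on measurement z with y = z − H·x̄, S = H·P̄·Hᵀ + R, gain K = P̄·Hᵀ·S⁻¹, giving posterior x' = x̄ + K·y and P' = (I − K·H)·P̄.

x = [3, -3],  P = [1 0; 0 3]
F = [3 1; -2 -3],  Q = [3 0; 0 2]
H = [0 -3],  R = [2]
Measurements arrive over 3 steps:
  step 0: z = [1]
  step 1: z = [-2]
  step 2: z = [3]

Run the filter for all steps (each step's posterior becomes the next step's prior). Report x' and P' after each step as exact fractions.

step 0: x' = [2244/299, -93/299], P' = [2460/299 -30/299; -30/299 66/299]
step 1: x' = [102453/48323, 1209/2101], P' = [484299/48323 -636/2101; -636/2101 464/2101]
step 2: x' = [-182415/2210729, -2270730/2210729], P' = [45976061/4421458 -1388451/4421458; -1388451/4421458 977177/4421458]

step 0: x̄ = F·x = [6, 3]
step 0: P̄ = F·P·Fᵀ + Q = [15 -15; -15 33]
step 0: y = z − H·x̄ = [10]
step 0: S = H·P̄·Hᵀ + R = [299]
step 0: K = P̄·Hᵀ·S⁻¹ = [45/299; -99/299]
step 0: x' = x̄ + K·y = [2244/299, -93/299]
step 0: P' = (I − K·H)·P̄ = [2460/299 -30/299; -30/299 66/299]
step 1: x̄ = F·x = [6639/299, -183/13]
step 1: P̄ = F·P·Fᵀ + Q = [22923/299 -636/13; -636/13 464/13]
step 1: y = z − H·x̄ = [-575/13]
step 1: S = H·P̄·Hᵀ + R = [4202/13]
step 1: K = P̄·Hᵀ·S⁻¹ = [954/2101; -696/2101]
step 1: x' = x̄ + K·y = [102453/48323, 1209/2101]
step 1: P' = (I − K·H)·P̄ = [484299/48323 -636/2101; -636/2101 464/2101]
step 2: x̄ = F·x = [335166/48323, -288327/48323]
step 2: P̄ = F·P·Fᵀ + Q = [4426564/48323 -2776902/48323; -2776902/48323 1954354/48323]
step 2: y = z − H·x̄ = [-720012/48323]
step 2: S = H·P̄·Hᵀ + R = [17685832/48323]
step 2: K = P̄·Hᵀ·S⁻¹ = [4165353/8842916; -2931531/8842916]
step 2: x' = x̄ + K·y = [-182415/2210729, -2270730/2210729]
step 2: P' = (I − K·H)·P̄ = [45976061/4421458 -1388451/4421458; -1388451/4421458 977177/4421458]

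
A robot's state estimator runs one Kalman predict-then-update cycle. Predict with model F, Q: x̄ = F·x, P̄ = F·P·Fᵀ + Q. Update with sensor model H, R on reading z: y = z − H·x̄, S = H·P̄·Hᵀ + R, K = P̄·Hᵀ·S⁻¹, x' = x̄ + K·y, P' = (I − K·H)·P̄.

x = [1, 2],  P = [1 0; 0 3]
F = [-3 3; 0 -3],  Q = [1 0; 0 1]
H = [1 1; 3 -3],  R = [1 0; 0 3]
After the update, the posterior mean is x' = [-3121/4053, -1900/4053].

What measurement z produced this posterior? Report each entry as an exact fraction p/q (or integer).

x̄ = F·x = [3, -6]
P̄ = F·P·Fᵀ + Q = [37 -27; -27 28]
S = H·P̄·Hᵀ + R = [12 27; 27 1074]
K = P̄·Hᵀ·S⁻¹ = [1852/4053 226/1351; 1843/4053 -223/1351]
x' − x̄ = [-15280/4053, 22418/4053] = K·y
y = (KᵀK)⁻¹·Kᵀ·(x' − x̄) = [2, -28]
z = y + H·x̄ = [2, -28] + [-3, 27] = [-1, -1]

z = [-1, -1]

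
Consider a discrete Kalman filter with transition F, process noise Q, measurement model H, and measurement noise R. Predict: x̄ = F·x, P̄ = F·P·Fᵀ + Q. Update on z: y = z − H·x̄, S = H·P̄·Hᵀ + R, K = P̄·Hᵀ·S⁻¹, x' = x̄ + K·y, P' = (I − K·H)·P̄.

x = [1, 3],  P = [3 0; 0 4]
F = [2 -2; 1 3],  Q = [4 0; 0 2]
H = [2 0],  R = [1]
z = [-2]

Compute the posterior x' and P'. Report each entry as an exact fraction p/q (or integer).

x' = [-44/43, 358/43]
P' = [32/129 -6/43; -6/43 1331/43]

x̄ = F·x = [-4, 10]
P̄ = F·P·Fᵀ + Q = [32 -18; -18 41]
y = z − H·x̄ = [6]
S = H·P̄·Hᵀ + R = [129]
K = P̄·Hᵀ·S⁻¹ = [64/129; -12/43]
x' = x̄ + K·y = [-44/43, 358/43]
P' = (I − K·H)·P̄ = [32/129 -6/43; -6/43 1331/43]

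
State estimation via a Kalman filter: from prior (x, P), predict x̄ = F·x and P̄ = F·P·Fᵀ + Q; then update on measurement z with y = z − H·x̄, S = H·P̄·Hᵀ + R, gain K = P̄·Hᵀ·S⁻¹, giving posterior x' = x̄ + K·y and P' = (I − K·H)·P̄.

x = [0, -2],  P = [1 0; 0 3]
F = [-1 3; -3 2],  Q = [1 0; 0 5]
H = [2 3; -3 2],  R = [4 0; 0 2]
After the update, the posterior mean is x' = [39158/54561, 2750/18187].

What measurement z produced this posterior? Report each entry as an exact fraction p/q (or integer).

x̄ = F·x = [-6, -4]
P̄ = F·P·Fᵀ + Q = [29 21; 21 26]
S = H·P̄·Hᵀ + R = [606 -123; -123 115]
K = P̄·Hᵀ·S⁻¹ = [8380/54561 -4129/18187; 4149/18187 2698/18187]
x' − x̄ = [366524/54561, 75498/18187] = K·y
y = (KᵀK)⁻¹·Kᵀ·(x' − x̄) = [26, -12]
z = y + H·x̄ = [26, -12] + [-24, 10] = [2, -2]

z = [2, -2]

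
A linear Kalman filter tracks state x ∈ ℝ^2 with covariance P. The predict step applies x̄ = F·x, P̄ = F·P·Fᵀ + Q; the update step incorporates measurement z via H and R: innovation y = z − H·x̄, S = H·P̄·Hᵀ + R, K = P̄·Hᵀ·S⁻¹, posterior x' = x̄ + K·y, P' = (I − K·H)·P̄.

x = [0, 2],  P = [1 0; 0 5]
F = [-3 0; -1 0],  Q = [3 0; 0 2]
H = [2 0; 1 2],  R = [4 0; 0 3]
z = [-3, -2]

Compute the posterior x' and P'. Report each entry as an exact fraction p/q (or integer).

x̄ = F·x = [0, 0]
P̄ = F·P·Fᵀ + Q = [12 3; 3 3]
y = z − H·x̄ = [-3, -2]
S = H·P̄·Hᵀ + R = [52 36; 36 39]
K = P̄·Hᵀ·S⁻¹ = [24/61 6/61; -15/122 21/61]
x' = x̄ + K·y = [-84/61, -39/122]
P' = (I − K·H)·P̄ = [48/61 -15/61; -15/61 39/61]

x' = [-84/61, -39/122]
P' = [48/61 -15/61; -15/61 39/61]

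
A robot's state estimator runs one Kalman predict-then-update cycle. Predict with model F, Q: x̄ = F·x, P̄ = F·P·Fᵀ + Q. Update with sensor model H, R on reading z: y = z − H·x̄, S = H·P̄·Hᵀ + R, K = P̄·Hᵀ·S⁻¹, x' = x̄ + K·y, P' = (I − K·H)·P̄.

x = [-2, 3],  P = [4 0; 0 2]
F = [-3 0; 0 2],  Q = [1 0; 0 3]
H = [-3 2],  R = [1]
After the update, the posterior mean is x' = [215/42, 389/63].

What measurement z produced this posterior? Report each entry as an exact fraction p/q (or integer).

z = [-3]

x̄ = F·x = [6, 6]
P̄ = F·P·Fᵀ + Q = [37 0; 0 11]
S = H·P̄·Hᵀ + R = [378]
K = P̄·Hᵀ·S⁻¹ = [-37/126; 11/189]
x' − x̄ = [-37/42, 11/63] = K·y
y = (KᵀK)⁻¹·Kᵀ·(x' − x̄) = [3]
z = y + H·x̄ = [3] + [-6] = [-3]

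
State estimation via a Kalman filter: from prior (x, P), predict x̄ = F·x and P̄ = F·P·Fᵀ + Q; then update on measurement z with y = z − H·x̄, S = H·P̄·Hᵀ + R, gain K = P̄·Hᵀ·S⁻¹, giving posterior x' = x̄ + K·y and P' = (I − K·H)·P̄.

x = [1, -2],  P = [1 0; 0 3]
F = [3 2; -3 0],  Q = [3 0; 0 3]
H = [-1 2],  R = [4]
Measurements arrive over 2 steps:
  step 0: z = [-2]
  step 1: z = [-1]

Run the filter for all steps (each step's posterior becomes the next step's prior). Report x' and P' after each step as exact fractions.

step 0: x' = [-17/8, -237/112], P' = [33/4 27/8; 27/8 255/112]
step 1: x' = [-27489/22900, -47661/45800], P' = [27897/5725 19053/11450; 19053/11450 32997/22900]

step 0: x̄ = F·x = [-1, -3]
step 0: P̄ = F·P·Fᵀ + Q = [24 -9; -9 12]
step 0: y = z − H·x̄ = [3]
step 0: S = H·P̄·Hᵀ + R = [112]
step 0: K = P̄·Hᵀ·S⁻¹ = [-3/8; 33/112]
step 0: x' = x̄ + K·y = [-17/8, -237/112]
step 0: P' = (I − K·H)·P̄ = [33/4 27/8; 27/8 255/112]
step 1: x̄ = F·x = [-297/28, 51/8]
step 1: P̄ = F·P·Fᵀ + Q = [888/7 -189/2; -189/2 309/4]
step 1: y = z − H·x̄ = [-341/14]
step 1: S = H·P̄·Hᵀ + R = [5725/7]
step 1: K = P̄·Hᵀ·S⁻¹ = [-2211/5725; 1743/5725]
step 1: x' = x̄ + K·y = [-27489/22900, -47661/45800]
step 1: P' = (I − K·H)·P̄ = [27897/5725 19053/11450; 19053/11450 32997/22900]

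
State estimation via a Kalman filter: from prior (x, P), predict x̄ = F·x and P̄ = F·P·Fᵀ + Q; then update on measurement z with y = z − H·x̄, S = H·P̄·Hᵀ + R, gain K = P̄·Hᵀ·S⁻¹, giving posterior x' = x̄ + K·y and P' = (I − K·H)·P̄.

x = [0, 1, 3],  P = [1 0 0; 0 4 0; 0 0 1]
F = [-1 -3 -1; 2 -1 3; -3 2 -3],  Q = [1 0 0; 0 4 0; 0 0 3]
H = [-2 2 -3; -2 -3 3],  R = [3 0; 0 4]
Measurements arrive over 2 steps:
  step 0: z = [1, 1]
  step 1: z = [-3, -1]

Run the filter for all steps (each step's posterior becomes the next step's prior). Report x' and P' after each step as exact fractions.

step 0: x' = [-88222/101931, 104225/101931, 82958/101931], P' = [61094/101931 -132149/203862 -114077/203862; -132149/203862 255344/101931 203567/101931; -114077/203862 203567/101931 181730/101931]
step 1: x' = [715549829/777652558, 11072064/388826279, 454610786/1166478837], P' = [6722458769/10887135812 -3760829867/5443567906 -1614929964/2721783953; -3760829867/5443567906 6904863713/2721783953 5508862840/2721783953; -1614929964/2721783953 5508862840/2721783953 14729344660/8165351859]

step 0: x̄ = F·x = [-6, 8, -7]
step 0: P̄ = F·P·Fᵀ + Q = [39 7 -18; 7 21 -23; -18 -23 37]
step 0: y = z − H·x̄ = [-48, 34]
step 0: S = H·P̄·Hᵀ + R = [580 -634; -634 1396]
step 0: K = P̄·Hᵀ·S⁻¹ = [-55481/203862 -23770/101931; 10712/101931 -11591/203862; -7993/101931 24283/203862]
step 0: x' = x̄ + K·y = [-88222/101931, 104225/101931, 82958/101931]
step 0: P' = (I − K·H)·P̄ = [61094/101931 -132149/203862 -114077/203862; -132149/203862 255344/101931 203567/101931; -114077/203862 203567/101931 181730/101931]
step 1: x̄ = F·x = [-307411/101931, -31795/101931, 224242/101931]
step 1: P̄ = F·P·Fᵀ + Q = [3353729/101931 -914317/101931 -366751/203862; -914317/101931 901448/101931 -287663/101931; -366751/203862 -287663/101931 835982/101931]
step 1: y = z − H·x̄ = [-61433/33977, -1484864/101931]
step 1: S = H·P̄·Hᵀ + R = [11138775/33977 -1887063/33977; -1887063/33977 25866146/101931]
step 1: K = P̄·Hᵀ·S⁻¹ = [-1518179573/5443567906 -641193619/2721783953; 347989591/2721783953 -106793188/2721783953; -481759052/8165351859 358154017/2721783953]
step 1: x' = x̄ + K·y = [715549829/777652558, 11072064/388826279, 454610786/1166478837]
step 1: P' = (I − K·H)·P̄ = [6722458769/10887135812 -3760829867/5443567906 -1614929964/2721783953; -3760829867/5443567906 6904863713/2721783953 5508862840/2721783953; -1614929964/2721783953 5508862840/2721783953 14729344660/8165351859]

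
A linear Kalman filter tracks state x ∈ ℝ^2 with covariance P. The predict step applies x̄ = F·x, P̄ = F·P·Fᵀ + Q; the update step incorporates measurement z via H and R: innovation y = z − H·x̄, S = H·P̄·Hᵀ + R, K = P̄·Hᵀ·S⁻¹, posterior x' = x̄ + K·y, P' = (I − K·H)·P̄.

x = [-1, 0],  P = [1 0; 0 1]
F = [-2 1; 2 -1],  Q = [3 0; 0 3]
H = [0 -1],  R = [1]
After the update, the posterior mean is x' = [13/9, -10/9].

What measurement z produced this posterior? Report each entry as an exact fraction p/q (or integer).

z = [1]

x̄ = F·x = [2, -2]
P̄ = F·P·Fᵀ + Q = [8 -5; -5 8]
S = H·P̄·Hᵀ + R = [9]
K = P̄·Hᵀ·S⁻¹ = [5/9; -8/9]
x' − x̄ = [-5/9, 8/9] = K·y
y = (KᵀK)⁻¹·Kᵀ·(x' − x̄) = [-1]
z = y + H·x̄ = [-1] + [2] = [1]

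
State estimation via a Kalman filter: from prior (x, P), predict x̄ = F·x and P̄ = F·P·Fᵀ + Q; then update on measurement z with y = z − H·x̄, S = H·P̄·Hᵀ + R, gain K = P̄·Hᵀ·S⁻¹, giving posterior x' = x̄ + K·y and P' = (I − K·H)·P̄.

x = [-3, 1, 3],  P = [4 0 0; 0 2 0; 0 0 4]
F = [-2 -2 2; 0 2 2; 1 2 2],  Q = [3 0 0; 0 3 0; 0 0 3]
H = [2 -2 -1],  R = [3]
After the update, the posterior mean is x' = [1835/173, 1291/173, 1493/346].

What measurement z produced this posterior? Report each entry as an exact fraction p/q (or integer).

x̄ = F·x = [10, 8, 5]
P̄ = F·P·Fᵀ + Q = [43 8 0; 8 27 24; 0 24 31]
S = H·P̄·Hᵀ + R = [346]
K = P̄·Hᵀ·S⁻¹ = [35/173; -31/173; -79/346]
x' − x̄ = [105/173, -93/173, -237/346] = K·y
y = (KᵀK)⁻¹·Kᵀ·(x' − x̄) = [3]
z = y + H·x̄ = [3] + [-1] = [2]

z = [2]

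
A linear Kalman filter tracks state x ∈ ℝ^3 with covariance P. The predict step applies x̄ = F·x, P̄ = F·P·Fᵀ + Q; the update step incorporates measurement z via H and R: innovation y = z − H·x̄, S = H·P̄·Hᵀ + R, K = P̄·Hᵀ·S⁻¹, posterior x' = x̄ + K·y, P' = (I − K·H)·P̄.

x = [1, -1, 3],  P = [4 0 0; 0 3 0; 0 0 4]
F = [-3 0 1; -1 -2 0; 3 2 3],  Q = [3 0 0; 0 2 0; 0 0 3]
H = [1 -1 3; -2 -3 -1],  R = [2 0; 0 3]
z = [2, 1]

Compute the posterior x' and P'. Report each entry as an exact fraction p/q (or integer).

x' = [-878648/266591, 315797/266591, 582293/266591]
P' = [3459537/266591 -1657686/266591 -1711113/266591; -1657686/266591 869454/266591 827304/266591; -1711113/266591 827304/266591 902001/266591]

x̄ = F·x = [0, 1, 10]
P̄ = F·P·Fᵀ + Q = [43 12 -24; 12 18 -24; -24 -24 87]
y = z − H·x̄ = [-27, 14]
S = H·P̄·Hᵀ + R = [822 55; 55 328]
K = P̄·Hᵀ·S⁻¹ = [-8058/266591 -78301/266591; -22614/266591 -40098/266591; 83793/266591 12771/266591]
x' = x̄ + K·y = [-878648/266591, 315797/266591, 582293/266591]
P' = (I − K·H)·P̄ = [3459537/266591 -1657686/266591 -1711113/266591; -1657686/266591 869454/266591 827304/266591; -1711113/266591 827304/266591 902001/266591]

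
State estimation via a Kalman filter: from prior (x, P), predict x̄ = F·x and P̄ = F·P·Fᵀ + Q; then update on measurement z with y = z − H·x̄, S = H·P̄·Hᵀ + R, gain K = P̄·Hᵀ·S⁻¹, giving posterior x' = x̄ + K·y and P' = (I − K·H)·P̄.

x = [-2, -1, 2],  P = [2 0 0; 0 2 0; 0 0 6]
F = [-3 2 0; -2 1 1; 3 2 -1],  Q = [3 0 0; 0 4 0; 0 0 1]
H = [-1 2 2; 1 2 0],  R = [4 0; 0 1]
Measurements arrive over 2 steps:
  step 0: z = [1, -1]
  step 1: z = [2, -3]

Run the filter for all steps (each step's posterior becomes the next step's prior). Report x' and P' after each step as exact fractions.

step 0: x' = [-41491/18341, 12205/18341, -28250/18341], P' = [127864/18341 -60820/18341 121886/18341; -60820/18341 33412/18341 -62414/18341; 121886/18341 -62414/18341 138161/18341]
step 1: x' = [-901514278/316856131, -21301777/316856131, -163654231/316856131], P' = [1079887736/316856131 -471326688/316856131 833568230/316856131; -471326688/316856131 280120387/316856131 -429428675/316856131; 833568230/316856131 -429428675/316856131 961007182/316856131]

step 0: x̄ = F·x = [4, 5, -10]
step 0: P̄ = F·P·Fᵀ + Q = [29 16 -10; 16 20 -14; -10 -14 33]
step 0: y = z − H·x̄ = [15, -15]
step 0: S = H·P̄·Hᵀ + R = [109 -25; -25 174]
step 0: K = P̄·Hᵀ·S⁻¹ = [-1433/18341 6224/18341; 704/18341 6004/18341; 7402/18341 -2942/18341]
step 0: x' = x̄ + K·y = [-41491/18341, 12205/18341, -28250/18341]
step 0: P' = (I − K·H)·P̄ = [127864/18341 -60820/18341 121886/18341; -60820/18341 33412/18341 -62414/18341; 121886/18341 -62414/18341 138161/18341]
step 1: x̄ = F·x = [148883/18341, 66937/18341, -71813/18341]
step 1: P̄ = F·P·Fᵀ + Q = [2069287/18341 769262/18341 -526642/18341; 769262/18341 387301/18341 -230685/18341; -526642/18341 -230685/18341 229426/18341]
step 1: y = z − H·x̄ = [195317/18341, -337780/18341]
step 1: S = H·P̄·Hᵀ + R = [1793599/18341 -2496107/18341; -2496107/18341 6713880/18341]
step 1: K = P̄·Hᵀ·S⁻¹ = [-88851163/316856131 137234360/316856131; 43177528/316856131 88914086/316856131; 57397196/316856131 -25289120/316856131]
step 1: x' = x̄ + K·y = [-901514278/316856131, -21301777/316856131, -163654231/316856131]
step 1: P' = (I − K·H)·P̄ = [1079887736/316856131 -471326688/316856131 833568230/316856131; -471326688/316856131 280120387/316856131 -429428675/316856131; 833568230/316856131 -429428675/316856131 961007182/316856131]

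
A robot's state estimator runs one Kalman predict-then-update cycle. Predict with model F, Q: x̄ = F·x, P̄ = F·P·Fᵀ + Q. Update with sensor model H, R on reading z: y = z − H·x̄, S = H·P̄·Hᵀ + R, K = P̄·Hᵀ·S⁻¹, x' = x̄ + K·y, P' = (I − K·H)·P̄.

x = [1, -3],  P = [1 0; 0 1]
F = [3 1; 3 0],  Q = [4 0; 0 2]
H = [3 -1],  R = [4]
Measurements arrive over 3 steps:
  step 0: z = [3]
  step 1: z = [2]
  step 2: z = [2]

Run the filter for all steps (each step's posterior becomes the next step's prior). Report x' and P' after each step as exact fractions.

step 0: x̄ = F·x = [0, 3]
step 0: P̄ = F·P·Fᵀ + Q = [14 9; 9 11]
step 0: y = z − H·x̄ = [6]
step 0: S = H·P̄·Hᵀ + R = [87]
step 0: K = P̄·Hᵀ·S⁻¹ = [11/29; 16/87]
step 0: x' = x̄ + K·y = [66/29, 119/29]
step 0: P' = (I − K·H)·P̄ = [43/29 85/29; 85/29 701/87]
step 1: x̄ = F·x = [317/29, 198/29]
step 1: P̄ = F·P·Fᵀ + Q = [3740/87 642/29; 642/29 445/29]
step 1: y = z − H·x̄ = [-695/29]
step 1: S = H·P̄·Hᵀ + R = [7929/29]
step 1: K = P̄·Hᵀ·S⁻¹ = [3098/7929; 1481/7929]
step 1: x' = x̄ + K·y = [12427/7929, 18643/7929]
step 1: P' = (I − K·H)·P̄ = [9904/7929 17320/7929; 17320/7929 46036/7929]
step 2: x̄ = F·x = [55924/7929, 12427/2643]
step 2: P̄ = F·P·Fᵀ + Q = [270808/7929 47032/2643; 47032/2643 11666/881]
step 2: y = z − H·x̄ = [-12737/881]
step 2: S = H·P̄·Hᵀ + R = [191934/881]
step 2: K = P̄·Hᵀ·S⁻¹ = [4144/10663; 17683/95967]
step 2: x' = x̄ + K·y = [137660/95967, 195572/95967]
step 2: P' = (I − K·H)·P̄ = [119912/95967 70184/31989; 70184/31989 560924/95967]

step 0: x' = [66/29, 119/29], P' = [43/29 85/29; 85/29 701/87]
step 1: x' = [12427/7929, 18643/7929], P' = [9904/7929 17320/7929; 17320/7929 46036/7929]
step 2: x' = [137660/95967, 195572/95967], P' = [119912/95967 70184/31989; 70184/31989 560924/95967]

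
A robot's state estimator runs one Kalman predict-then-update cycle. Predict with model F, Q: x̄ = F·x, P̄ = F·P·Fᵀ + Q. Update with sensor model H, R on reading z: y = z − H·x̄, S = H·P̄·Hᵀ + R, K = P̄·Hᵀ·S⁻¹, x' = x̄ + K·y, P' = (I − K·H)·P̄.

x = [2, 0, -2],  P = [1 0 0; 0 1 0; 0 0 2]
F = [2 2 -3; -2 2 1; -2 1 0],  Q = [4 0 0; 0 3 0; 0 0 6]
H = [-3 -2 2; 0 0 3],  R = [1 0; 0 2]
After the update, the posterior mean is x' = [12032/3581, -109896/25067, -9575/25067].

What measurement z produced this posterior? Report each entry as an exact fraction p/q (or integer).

x̄ = F·x = [10, -6, -4]
P̄ = F·P·Fᵀ + Q = [30 -6 -2; -6 13 6; -2 6 11]
S = H·P̄·Hᵀ + R = [271 48; 48 101]
K = P̄·Hᵀ·S⁻¹ = [-1142/3581 330/3581; -460/25067 4686/25067; 32/25067 8175/25067]
x' − x̄ = [-23778/3581, 40506/25067, 90693/25067] = K·y
y = (KᵀK)⁻¹·Kᵀ·(x' − x̄) = [24, 11]
z = y + H·x̄ = [24, 11] + [-26, -12] = [-2, -1]

z = [-2, -1]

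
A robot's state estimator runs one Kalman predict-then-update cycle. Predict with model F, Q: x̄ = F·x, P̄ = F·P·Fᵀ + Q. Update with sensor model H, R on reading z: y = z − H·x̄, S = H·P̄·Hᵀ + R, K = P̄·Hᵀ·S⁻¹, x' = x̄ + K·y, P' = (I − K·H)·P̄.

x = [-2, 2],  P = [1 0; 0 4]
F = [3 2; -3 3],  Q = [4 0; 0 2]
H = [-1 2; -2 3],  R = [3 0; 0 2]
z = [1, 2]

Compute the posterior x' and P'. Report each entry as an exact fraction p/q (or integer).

x̄ = F·x = [-2, 12]
P̄ = F·P·Fᵀ + Q = [29 15; 15 47]
y = z − H·x̄ = [-25, -38]
S = H·P̄·Hᵀ + R = [160 235; 235 361]
K = P̄·Hᵀ·S⁻¹ = [3416/2535 -463/507; 2434/2535 -161/507]
x' = x̄ + K·y = [-500/507, 32/507]
P' = (I − K·H)·P̄ = [40004/2535 25126/2535; 25126/2535 16214/2535]

x' = [-500/507, 32/507]
P' = [40004/2535 25126/2535; 25126/2535 16214/2535]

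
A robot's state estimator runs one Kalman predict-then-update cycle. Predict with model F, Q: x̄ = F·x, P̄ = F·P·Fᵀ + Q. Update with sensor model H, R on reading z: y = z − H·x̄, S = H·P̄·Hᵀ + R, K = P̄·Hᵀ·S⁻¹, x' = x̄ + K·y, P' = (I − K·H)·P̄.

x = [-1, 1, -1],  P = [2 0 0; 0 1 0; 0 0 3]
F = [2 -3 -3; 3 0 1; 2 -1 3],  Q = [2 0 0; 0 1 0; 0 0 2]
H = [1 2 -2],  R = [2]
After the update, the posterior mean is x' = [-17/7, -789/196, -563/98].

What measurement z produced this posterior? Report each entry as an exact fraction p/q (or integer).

z = [1]

x̄ = F·x = [-2, -4, -6]
P̄ = F·P·Fᵀ + Q = [46 3 -16; 3 22 21; -16 21 38]
S = H·P̄·Hᵀ + R = [196]
K = P̄·Hᵀ·S⁻¹ = [3/7; 5/196; -25/98]
x' − x̄ = [-3/7, -5/196, 25/98] = K·y
y = (KᵀK)⁻¹·Kᵀ·(x' − x̄) = [-1]
z = y + H·x̄ = [-1] + [2] = [1]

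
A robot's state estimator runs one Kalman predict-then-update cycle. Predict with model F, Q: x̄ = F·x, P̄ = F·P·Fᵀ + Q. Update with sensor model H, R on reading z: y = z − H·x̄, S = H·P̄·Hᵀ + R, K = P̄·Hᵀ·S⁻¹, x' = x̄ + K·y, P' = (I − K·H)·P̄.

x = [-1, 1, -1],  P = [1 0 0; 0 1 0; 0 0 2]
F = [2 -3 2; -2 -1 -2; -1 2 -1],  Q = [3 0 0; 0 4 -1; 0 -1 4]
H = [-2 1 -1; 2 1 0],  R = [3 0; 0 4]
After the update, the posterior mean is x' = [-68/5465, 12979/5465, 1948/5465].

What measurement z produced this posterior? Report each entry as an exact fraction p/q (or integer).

z = [2, 3]

x̄ = F·x = [-7, 3, 4]
P̄ = F·P·Fᵀ + Q = [24 -9 -12; -9 17 3; -12 3 11]
S = H·P̄·Hᵀ + R = [109 -58; -58 81]
K = P̄·Hᵀ·S⁻¹ = [-1383/5465 1641/5465; 2534/5465 1747/5465; 78/5465 -1361/5465]
x' − x̄ = [38187/5465, -3416/5465, -19912/5465] = K·y
y = (KᵀK)⁻¹·Kᵀ·(x' − x̄) = [-11, 14]
z = y + H·x̄ = [-11, 14] + [13, -11] = [2, 3]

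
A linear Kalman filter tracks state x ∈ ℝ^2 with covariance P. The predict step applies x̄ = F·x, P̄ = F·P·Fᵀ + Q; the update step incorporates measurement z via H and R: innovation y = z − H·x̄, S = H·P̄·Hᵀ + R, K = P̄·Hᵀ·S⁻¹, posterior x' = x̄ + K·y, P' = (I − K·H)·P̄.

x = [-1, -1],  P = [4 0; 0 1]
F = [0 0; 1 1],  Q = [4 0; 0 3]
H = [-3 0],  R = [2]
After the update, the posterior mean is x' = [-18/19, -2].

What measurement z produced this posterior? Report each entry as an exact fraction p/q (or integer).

x̄ = F·x = [0, -2]
P̄ = F·P·Fᵀ + Q = [4 0; 0 8]
S = H·P̄·Hᵀ + R = [38]
K = P̄·Hᵀ·S⁻¹ = [-6/19; 0]
x' − x̄ = [-18/19, 0] = K·y
y = (KᵀK)⁻¹·Kᵀ·(x' − x̄) = [3]
z = y + H·x̄ = [3] + [0] = [3]

z = [3]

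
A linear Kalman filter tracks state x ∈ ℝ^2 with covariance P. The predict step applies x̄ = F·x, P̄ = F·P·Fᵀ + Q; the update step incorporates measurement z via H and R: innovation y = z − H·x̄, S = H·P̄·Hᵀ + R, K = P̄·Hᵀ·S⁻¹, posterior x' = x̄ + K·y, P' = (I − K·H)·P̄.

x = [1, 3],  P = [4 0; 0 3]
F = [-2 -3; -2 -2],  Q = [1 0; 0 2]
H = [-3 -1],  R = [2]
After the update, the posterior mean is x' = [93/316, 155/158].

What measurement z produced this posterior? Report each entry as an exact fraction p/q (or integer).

z = [-2]

x̄ = F·x = [-11, -8]
P̄ = F·P·Fᵀ + Q = [44 34; 34 30]
S = H·P̄·Hᵀ + R = [632]
K = P̄·Hᵀ·S⁻¹ = [-83/316; -33/158]
x' − x̄ = [3569/316, 1419/158] = K·y
y = (KᵀK)⁻¹·Kᵀ·(x' − x̄) = [-43]
z = y + H·x̄ = [-43] + [41] = [-2]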